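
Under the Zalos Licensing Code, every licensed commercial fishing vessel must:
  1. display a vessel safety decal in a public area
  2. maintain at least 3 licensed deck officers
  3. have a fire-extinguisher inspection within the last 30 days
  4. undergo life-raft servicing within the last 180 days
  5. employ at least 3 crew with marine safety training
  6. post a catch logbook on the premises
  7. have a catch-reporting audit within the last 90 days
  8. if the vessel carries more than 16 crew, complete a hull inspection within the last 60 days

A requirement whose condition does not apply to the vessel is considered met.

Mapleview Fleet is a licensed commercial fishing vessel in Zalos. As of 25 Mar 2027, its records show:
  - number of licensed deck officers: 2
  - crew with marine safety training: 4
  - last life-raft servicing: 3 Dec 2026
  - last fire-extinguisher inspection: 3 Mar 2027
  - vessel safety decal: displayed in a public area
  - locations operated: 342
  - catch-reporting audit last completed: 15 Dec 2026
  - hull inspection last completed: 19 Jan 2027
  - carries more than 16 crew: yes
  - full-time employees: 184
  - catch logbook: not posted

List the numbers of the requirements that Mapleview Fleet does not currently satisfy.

2, 6, 7, 8

1. vessel safety decal present → met
2. licensed deck officers 2 < 3 → not met
3. fire-extinguisher inspection 22 days ago vs limit 30 → met
4. life-raft servicing 112 days ago vs limit 180 → met
5. crew with marine safety training 4 ≥ 3 → met
6. catch logbook absent → not met
7. catch-reporting audit 100 days ago vs limit 90 → not met
8. condition 'carries more than 16 crew' holds; hull inspection 65 days ago vs limit 60 → not met
Not met: 2, 6, 7, 8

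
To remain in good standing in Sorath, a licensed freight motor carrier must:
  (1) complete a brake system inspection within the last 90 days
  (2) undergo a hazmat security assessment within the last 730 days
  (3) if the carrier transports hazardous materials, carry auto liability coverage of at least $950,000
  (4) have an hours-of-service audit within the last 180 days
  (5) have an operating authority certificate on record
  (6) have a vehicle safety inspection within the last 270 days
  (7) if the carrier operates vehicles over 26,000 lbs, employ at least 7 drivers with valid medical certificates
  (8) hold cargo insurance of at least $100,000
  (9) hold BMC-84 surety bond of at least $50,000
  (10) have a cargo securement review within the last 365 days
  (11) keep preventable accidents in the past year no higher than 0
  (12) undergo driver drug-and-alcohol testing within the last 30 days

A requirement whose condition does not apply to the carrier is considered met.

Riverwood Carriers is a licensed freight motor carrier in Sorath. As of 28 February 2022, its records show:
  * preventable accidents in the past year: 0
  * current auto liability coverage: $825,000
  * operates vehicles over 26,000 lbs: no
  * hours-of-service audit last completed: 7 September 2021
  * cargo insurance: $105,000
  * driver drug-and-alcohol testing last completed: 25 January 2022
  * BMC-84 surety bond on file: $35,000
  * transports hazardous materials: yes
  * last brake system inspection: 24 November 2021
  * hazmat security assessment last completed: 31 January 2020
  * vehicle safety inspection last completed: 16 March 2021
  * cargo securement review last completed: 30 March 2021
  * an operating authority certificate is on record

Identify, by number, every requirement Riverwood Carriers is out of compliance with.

1. brake system inspection 96 days ago vs limit 90 → not met
2. hazmat security assessment 759 days ago vs limit 730 → not met
3. condition 'transports hazardous materials' holds; auto liability coverage $825,000 < $950,000 → not met
4. hours-of-service audit 174 days ago vs limit 180 → met
5. operating authority certificate present → met
6. vehicle safety inspection 349 days ago vs limit 270 → not met
7. condition 'operates vehicles over 26,000 lbs' does not hold → requirement n/a → met
8. cargo insurance $105,000 ≥ $100,000 → met
9. BMC-84 surety bond $35,000 < $50,000 → not met
10. cargo securement review 335 days ago vs limit 365 → met
11. preventable accidents in the past year 0 ≤ 0 → met
12. driver drug-and-alcohol testing 34 days ago vs limit 30 → not met
Not met: 1, 2, 3, 6, 9, 12

1, 2, 3, 6, 9, 12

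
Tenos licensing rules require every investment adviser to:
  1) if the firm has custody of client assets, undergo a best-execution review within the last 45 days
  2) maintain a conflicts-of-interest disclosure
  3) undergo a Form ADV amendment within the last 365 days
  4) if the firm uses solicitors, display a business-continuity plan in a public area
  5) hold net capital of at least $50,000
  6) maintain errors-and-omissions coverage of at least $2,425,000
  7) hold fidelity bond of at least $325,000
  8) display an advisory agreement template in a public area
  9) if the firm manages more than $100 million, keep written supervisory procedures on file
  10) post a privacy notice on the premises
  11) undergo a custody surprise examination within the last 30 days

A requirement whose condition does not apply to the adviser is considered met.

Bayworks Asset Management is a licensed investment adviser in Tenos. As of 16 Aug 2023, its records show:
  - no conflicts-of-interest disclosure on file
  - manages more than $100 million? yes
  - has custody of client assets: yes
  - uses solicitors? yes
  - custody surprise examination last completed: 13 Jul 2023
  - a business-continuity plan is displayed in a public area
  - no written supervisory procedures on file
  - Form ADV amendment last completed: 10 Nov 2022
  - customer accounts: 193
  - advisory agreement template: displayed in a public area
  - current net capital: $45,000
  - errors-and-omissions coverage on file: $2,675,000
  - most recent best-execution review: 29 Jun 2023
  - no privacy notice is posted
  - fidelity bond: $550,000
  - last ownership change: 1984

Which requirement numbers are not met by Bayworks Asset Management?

1, 2, 5, 9, 10, 11

1. condition 'has custody of client assets' holds; best-execution review 48 days ago vs limit 45 → not met
2. conflicts-of-interest disclosure absent → not met
3. Form ADV amendment 279 days ago vs limit 365 → met
4. condition 'uses solicitors' holds; business-continuity plan present → met
5. net capital $45,000 < $50,000 → not met
6. errors-and-omissions coverage $2,675,000 ≥ $2,425,000 → met
7. fidelity bond $550,000 ≥ $325,000 → met
8. advisory agreement template present → met
9. condition 'manages more than $100 million' holds; written supervisory procedures absent → not met
10. privacy notice absent → not met
11. custody surprise examination 34 days ago vs limit 30 → not met
Not met: 1, 2, 5, 9, 10, 11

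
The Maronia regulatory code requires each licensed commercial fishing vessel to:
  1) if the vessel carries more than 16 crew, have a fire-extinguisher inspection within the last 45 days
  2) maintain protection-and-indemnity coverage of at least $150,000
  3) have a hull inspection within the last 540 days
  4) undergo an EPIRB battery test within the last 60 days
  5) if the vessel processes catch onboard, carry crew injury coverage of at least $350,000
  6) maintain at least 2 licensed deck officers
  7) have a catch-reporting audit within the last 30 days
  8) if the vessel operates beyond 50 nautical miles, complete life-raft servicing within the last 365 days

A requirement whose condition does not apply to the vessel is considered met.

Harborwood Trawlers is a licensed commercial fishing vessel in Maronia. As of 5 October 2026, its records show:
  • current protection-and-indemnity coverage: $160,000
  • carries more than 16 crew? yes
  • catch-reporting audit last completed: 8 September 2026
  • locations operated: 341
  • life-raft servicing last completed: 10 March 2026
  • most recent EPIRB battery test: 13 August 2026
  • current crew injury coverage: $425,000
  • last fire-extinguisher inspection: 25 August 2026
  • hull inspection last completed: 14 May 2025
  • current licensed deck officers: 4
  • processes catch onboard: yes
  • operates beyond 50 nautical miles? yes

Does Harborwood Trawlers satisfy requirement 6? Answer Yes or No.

6. licensed deck officers 4 ≥ 2 → met

Yes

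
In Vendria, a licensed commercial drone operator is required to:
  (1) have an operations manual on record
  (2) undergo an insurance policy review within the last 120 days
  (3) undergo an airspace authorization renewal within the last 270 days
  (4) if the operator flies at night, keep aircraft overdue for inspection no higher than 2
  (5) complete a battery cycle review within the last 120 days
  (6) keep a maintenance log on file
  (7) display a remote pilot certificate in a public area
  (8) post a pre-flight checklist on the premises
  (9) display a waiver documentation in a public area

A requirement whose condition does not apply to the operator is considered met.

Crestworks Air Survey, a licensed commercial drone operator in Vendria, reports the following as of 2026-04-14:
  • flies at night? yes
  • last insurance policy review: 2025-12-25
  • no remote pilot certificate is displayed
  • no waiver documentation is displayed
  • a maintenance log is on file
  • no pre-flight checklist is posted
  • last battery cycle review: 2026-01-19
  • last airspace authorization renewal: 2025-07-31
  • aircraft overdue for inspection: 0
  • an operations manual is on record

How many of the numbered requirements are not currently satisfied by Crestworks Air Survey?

1. operations manual present → met
2. insurance policy review 110 days ago vs limit 120 → met
3. airspace authorization renewal 257 days ago vs limit 270 → met
4. condition 'flies at night' holds; aircraft overdue for inspection 0 ≤ 2 → met
5. battery cycle review 85 days ago vs limit 120 → met
6. maintenance log present → met
7. remote pilot certificate absent → not met
8. pre-flight checklist absent → not met
9. waiver documentation absent → not met
Not met: 3 of 9

3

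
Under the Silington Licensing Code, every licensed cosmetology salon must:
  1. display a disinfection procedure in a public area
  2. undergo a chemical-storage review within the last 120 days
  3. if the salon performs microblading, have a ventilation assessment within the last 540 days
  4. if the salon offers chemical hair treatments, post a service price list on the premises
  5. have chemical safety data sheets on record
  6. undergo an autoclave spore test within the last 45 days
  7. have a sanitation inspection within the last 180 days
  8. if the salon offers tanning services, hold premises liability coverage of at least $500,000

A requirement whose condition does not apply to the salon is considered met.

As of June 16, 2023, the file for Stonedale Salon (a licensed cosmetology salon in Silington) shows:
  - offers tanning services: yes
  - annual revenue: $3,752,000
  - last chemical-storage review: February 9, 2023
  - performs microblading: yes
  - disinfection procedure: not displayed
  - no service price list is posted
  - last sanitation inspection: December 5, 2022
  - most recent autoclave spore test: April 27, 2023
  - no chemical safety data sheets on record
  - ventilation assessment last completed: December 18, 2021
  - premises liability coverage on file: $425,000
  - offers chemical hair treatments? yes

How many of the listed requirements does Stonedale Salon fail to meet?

8

1. disinfection procedure absent → not met
2. chemical-storage review 127 days ago vs limit 120 → not met
3. condition 'performs microblading' holds; ventilation assessment 545 days ago vs limit 540 → not met
4. condition 'offers chemical hair treatments' holds; service price list absent → not met
5. chemical safety data sheets absent → not met
6. autoclave spore test 50 days ago vs limit 45 → not met
7. sanitation inspection 193 days ago vs limit 180 → not met
8. condition 'offers tanning services' holds; premises liability coverage $425,000 < $500,000 → not met
Not met: 8 of 8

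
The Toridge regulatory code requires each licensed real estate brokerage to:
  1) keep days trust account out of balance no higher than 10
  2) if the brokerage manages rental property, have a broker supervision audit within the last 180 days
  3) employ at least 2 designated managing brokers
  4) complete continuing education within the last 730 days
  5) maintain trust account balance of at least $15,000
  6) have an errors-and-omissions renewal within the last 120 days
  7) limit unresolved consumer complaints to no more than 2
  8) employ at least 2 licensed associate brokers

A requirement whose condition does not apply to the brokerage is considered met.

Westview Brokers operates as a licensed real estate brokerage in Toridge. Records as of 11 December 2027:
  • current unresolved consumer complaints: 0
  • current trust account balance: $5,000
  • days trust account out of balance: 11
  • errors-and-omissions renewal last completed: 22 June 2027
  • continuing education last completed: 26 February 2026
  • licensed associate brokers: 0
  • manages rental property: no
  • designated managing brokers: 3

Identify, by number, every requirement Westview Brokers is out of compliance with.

1, 5, 6, 8

1. days trust account out of balance 11 > 10 → not met
2. condition 'manages rental property' does not hold → requirement n/a → met
3. designated managing brokers 3 ≥ 2 → met
4. continuing education 653 days ago vs limit 730 → met
5. trust account balance $5,000 < $15,000 → not met
6. errors-and-omissions renewal 172 days ago vs limit 120 → not met
7. unresolved consumer complaints 0 ≤ 2 → met
8. licensed associate brokers 0 < 2 → not met
Not met: 1, 5, 6, 8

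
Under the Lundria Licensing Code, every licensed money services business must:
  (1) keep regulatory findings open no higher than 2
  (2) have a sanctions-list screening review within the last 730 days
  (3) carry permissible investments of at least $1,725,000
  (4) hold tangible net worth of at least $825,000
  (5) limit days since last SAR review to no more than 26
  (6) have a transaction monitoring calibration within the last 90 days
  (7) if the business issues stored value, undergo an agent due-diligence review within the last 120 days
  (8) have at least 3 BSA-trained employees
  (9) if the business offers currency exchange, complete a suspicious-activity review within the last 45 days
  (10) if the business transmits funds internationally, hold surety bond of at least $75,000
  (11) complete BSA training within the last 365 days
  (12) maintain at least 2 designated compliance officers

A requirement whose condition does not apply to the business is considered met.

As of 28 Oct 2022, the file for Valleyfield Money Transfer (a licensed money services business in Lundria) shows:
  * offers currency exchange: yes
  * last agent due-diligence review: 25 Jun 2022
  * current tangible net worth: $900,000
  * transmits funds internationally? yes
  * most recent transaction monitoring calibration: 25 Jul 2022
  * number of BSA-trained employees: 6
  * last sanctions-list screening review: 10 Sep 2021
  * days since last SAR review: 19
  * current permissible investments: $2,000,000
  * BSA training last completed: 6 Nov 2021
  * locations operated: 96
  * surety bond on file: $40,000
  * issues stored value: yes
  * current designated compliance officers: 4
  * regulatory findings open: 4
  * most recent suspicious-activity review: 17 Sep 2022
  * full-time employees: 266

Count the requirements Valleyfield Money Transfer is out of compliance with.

4

1. regulatory findings open 4 > 2 → not met
2. sanctions-list screening review 413 days ago vs limit 730 → met
3. permissible investments $2,000,000 ≥ $1,725,000 → met
4. tangible net worth $900,000 ≥ $825,000 → met
5. days since last SAR review 19 ≤ 26 → met
6. transaction monitoring calibration 95 days ago vs limit 90 → not met
7. condition 'issues stored value' holds; agent due-diligence review 125 days ago vs limit 120 → not met
8. BSA-trained employees 6 ≥ 3 → met
9. condition 'offers currency exchange' holds; suspicious-activity review 41 days ago vs limit 45 → met
10. condition 'transmits funds internationally' holds; surety bond $40,000 < $75,000 → not met
11. BSA training 356 days ago vs limit 365 → met
12. designated compliance officers 4 ≥ 2 → met
Not met: 4 of 12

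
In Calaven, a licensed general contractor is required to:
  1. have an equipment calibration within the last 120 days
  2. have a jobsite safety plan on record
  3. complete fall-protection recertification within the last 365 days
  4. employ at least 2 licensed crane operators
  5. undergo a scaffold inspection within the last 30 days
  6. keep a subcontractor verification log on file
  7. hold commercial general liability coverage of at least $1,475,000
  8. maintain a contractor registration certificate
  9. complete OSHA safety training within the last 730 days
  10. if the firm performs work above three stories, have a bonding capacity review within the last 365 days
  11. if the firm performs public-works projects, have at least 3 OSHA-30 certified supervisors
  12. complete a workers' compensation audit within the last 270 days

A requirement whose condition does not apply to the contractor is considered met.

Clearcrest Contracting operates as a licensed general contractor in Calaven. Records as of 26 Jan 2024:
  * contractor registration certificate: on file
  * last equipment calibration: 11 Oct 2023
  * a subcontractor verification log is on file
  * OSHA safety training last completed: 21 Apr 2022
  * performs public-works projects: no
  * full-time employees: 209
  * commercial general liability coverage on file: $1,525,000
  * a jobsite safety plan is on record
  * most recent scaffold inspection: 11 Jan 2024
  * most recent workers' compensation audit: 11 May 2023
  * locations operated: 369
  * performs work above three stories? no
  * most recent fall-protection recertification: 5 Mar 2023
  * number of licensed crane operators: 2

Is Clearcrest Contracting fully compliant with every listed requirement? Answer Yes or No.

Yes

1. equipment calibration 107 days ago vs limit 120 → met
2. jobsite safety plan present → met
3. fall-protection recertification 327 days ago vs limit 365 → met
4. licensed crane operators 2 ≥ 2 → met
5. scaffold inspection 15 days ago vs limit 30 → met
6. subcontractor verification log present → met
7. commercial general liability coverage $1,525,000 ≥ $1,475,000 → met
8. contractor registration certificate present → met
9. OSHA safety training 645 days ago vs limit 730 → met
10. condition 'performs work above three stories' does not hold → requirement n/a → met
11. condition 'performs public-works projects' does not hold → requirement n/a → met
12. workers' compensation audit 260 days ago vs limit 270 → met
All met.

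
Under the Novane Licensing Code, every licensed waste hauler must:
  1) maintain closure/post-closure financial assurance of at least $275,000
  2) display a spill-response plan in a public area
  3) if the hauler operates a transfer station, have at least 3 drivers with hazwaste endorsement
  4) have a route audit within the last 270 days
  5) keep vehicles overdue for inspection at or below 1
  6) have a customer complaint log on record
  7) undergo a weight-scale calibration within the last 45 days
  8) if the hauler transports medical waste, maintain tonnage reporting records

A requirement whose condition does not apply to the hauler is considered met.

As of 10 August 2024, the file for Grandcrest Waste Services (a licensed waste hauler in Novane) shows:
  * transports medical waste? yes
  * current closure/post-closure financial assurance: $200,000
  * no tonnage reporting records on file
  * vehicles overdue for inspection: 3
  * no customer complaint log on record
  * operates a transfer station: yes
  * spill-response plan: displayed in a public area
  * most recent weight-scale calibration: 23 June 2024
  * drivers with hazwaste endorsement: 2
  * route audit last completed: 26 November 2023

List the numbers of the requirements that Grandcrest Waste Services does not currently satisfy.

1, 3, 5, 6, 7, 8

1. closure/post-closure financial assurance $200,000 < $275,000 → not met
2. spill-response plan present → met
3. condition 'operates a transfer station' holds; drivers with hazwaste endorsement 2 < 3 → not met
4. route audit 258 days ago vs limit 270 → met
5. vehicles overdue for inspection 3 > 1 → not met
6. customer complaint log absent → not met
7. weight-scale calibration 48 days ago vs limit 45 → not met
8. condition 'transports medical waste' holds; tonnage reporting records absent → not met
Not met: 1, 3, 5, 6, 7, 8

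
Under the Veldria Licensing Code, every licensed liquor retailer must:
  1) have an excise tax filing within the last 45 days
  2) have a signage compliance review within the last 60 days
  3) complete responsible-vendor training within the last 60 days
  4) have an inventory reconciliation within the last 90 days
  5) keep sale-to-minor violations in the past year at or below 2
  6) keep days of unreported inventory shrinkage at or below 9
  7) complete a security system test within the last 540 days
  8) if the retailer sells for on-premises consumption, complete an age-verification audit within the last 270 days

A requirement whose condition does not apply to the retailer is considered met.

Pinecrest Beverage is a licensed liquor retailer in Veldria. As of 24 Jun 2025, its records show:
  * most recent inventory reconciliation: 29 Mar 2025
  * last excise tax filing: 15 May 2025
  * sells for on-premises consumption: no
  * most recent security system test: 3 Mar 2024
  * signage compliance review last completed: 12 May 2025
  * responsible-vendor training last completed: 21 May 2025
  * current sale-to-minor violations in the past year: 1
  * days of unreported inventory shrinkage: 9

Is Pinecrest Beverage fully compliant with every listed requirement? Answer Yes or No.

1. excise tax filing 40 days ago vs limit 45 → met
2. signage compliance review 43 days ago vs limit 60 → met
3. responsible-vendor training 34 days ago vs limit 60 → met
4. inventory reconciliation 87 days ago vs limit 90 → met
5. sale-to-minor violations in the past year 1 ≤ 2 → met
6. days of unreported inventory shrinkage 9 ≤ 9 → met
7. security system test 478 days ago vs limit 540 → met
8. condition 'sells for on-premises consumption' does not hold → requirement n/a → met
All met.

Yes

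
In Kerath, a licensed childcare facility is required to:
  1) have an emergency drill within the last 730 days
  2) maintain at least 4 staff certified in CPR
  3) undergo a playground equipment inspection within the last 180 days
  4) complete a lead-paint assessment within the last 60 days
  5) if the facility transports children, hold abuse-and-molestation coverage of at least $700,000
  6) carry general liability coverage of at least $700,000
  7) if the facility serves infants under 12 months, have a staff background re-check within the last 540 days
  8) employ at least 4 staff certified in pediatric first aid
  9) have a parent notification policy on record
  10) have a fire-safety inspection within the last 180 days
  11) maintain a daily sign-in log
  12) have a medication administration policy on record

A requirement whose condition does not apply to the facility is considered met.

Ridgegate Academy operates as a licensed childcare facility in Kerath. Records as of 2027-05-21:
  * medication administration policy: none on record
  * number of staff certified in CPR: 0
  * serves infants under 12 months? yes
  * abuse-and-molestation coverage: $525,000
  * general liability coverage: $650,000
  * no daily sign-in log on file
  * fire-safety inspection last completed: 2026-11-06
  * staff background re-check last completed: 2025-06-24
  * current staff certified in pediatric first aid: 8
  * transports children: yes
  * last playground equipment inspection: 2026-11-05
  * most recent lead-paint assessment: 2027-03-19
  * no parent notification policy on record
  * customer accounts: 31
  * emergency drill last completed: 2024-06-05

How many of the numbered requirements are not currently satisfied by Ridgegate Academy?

1. emergency drill 1080 days ago vs limit 730 → not met
2. staff certified in CPR 0 < 4 → not met
3. playground equipment inspection 197 days ago vs limit 180 → not met
4. lead-paint assessment 63 days ago vs limit 60 → not met
5. condition 'transports children' holds; abuse-and-molestation coverage $525,000 < $700,000 → not met
6. general liability coverage $650,000 < $700,000 → not met
7. condition 'serves infants under 12 months' holds; staff background re-check 696 days ago vs limit 540 → not met
8. staff certified in pediatric first aid 8 ≥ 4 → met
9. parent notification policy absent → not met
10. fire-safety inspection 196 days ago vs limit 180 → not met
11. daily sign-in log absent → not met
12. medication administration policy absent → not met
Not met: 11 of 12

11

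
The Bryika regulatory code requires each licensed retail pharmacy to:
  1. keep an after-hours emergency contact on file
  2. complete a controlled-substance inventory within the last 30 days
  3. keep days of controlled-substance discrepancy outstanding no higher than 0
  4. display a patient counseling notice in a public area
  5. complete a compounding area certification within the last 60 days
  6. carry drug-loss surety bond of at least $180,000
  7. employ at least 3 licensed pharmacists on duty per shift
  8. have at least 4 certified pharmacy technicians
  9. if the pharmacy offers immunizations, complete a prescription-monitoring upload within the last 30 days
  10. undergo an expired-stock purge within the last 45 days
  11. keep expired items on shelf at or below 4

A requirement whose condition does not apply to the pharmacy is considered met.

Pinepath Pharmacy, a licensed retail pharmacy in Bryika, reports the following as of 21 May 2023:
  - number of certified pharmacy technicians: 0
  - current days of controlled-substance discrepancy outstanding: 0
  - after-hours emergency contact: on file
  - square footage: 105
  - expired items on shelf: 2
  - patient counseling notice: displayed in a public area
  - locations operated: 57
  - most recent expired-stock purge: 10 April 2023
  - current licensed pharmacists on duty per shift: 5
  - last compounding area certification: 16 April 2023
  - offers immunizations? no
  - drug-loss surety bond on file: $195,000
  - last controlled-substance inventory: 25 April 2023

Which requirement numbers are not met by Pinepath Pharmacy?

1. after-hours emergency contact present → met
2. controlled-substance inventory 26 days ago vs limit 30 → met
3. days of controlled-substance discrepancy outstanding 0 ≤ 0 → met
4. patient counseling notice present → met
5. compounding area certification 35 days ago vs limit 60 → met
6. drug-loss surety bond $195,000 ≥ $180,000 → met
7. licensed pharmacists on duty per shift 5 ≥ 3 → met
8. certified pharmacy technicians 0 < 4 → not met
9. condition 'offers immunizations' does not hold → requirement n/a → met
10. expired-stock purge 41 days ago vs limit 45 → met
11. expired items on shelf 2 ≤ 4 → met
Not met: 8

8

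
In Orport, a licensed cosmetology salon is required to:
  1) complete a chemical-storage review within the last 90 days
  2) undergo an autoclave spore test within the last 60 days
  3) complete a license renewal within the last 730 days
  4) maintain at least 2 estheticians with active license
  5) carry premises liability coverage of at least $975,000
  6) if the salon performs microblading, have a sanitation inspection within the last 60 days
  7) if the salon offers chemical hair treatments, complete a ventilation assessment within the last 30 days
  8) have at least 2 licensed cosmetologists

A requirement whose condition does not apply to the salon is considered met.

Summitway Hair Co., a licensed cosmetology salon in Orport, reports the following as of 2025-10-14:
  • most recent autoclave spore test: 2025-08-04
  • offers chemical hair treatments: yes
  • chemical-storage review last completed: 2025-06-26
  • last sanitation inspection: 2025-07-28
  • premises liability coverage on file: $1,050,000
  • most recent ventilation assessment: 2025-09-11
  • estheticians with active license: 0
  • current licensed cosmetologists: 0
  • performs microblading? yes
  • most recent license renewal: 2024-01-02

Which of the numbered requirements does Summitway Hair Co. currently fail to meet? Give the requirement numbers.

1. chemical-storage review 110 days ago vs limit 90 → not met
2. autoclave spore test 71 days ago vs limit 60 → not met
3. license renewal 651 days ago vs limit 730 → met
4. estheticians with active license 0 < 2 → not met
5. premises liability coverage $1,050,000 ≥ $975,000 → met
6. condition 'performs microblading' holds; sanitation inspection 78 days ago vs limit 60 → not met
7. condition 'offers chemical hair treatments' holds; ventilation assessment 33 days ago vs limit 30 → not met
8. licensed cosmetologists 0 < 2 → not met
Not met: 1, 2, 4, 6, 7, 8

1, 2, 4, 6, 7, 8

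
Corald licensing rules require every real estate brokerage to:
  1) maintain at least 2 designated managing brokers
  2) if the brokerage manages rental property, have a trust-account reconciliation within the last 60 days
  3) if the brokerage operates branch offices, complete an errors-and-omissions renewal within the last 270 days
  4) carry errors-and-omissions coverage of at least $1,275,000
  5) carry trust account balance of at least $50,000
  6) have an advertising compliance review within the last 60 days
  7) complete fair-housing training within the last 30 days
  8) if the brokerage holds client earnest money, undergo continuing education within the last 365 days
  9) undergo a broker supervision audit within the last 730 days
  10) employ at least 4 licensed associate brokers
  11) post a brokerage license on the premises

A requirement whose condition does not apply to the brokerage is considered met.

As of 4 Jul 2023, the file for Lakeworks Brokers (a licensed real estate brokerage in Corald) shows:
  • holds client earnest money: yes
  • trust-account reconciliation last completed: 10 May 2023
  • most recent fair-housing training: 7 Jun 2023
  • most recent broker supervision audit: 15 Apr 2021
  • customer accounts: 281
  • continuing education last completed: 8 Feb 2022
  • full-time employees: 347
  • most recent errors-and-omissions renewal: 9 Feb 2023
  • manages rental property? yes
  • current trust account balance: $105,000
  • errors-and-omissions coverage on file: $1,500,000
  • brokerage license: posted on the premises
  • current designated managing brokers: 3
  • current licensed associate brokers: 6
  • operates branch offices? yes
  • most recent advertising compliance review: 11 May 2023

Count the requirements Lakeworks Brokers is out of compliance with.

1. designated managing brokers 3 ≥ 2 → met
2. condition 'manages rental property' holds; trust-account reconciliation 55 days ago vs limit 60 → met
3. condition 'operates branch offices' holds; errors-and-omissions renewal 145 days ago vs limit 270 → met
4. errors-and-omissions coverage $1,500,000 ≥ $1,275,000 → met
5. trust account balance $105,000 ≥ $50,000 → met
6. advertising compliance review 54 days ago vs limit 60 → met
7. fair-housing training 27 days ago vs limit 30 → met
8. condition 'holds client earnest money' holds; continuing education 511 days ago vs limit 365 → not met
9. broker supervision audit 810 days ago vs limit 730 → not met
10. licensed associate brokers 6 ≥ 4 → met
11. brokerage license present → met
Not met: 2 of 11

2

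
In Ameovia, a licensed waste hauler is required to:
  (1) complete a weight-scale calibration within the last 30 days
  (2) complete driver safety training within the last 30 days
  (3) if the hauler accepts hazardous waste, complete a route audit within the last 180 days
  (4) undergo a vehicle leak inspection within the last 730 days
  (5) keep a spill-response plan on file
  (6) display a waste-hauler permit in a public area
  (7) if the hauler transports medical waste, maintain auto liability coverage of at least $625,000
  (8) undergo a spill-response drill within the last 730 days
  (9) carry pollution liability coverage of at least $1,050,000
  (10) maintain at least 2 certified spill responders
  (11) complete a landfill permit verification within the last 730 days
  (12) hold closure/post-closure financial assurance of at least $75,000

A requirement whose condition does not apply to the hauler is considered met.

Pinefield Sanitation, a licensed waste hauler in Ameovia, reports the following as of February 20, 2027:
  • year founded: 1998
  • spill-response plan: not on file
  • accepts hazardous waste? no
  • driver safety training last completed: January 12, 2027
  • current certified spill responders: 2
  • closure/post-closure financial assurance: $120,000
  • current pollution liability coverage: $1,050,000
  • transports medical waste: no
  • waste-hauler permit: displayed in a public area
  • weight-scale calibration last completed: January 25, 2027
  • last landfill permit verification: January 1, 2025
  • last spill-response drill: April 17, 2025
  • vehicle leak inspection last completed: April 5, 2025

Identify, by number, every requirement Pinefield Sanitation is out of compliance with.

1. weight-scale calibration 26 days ago vs limit 30 → met
2. driver safety training 39 days ago vs limit 30 → not met
3. condition 'accepts hazardous waste' does not hold → requirement n/a → met
4. vehicle leak inspection 686 days ago vs limit 730 → met
5. spill-response plan absent → not met
6. waste-hauler permit present → met
7. condition 'transports medical waste' does not hold → requirement n/a → met
8. spill-response drill 674 days ago vs limit 730 → met
9. pollution liability coverage $1,050,000 ≥ $1,050,000 → met
10. certified spill responders 2 ≥ 2 → met
11. landfill permit verification 780 days ago vs limit 730 → not met
12. closure/post-closure financial assurance $120,000 ≥ $75,000 → met
Not met: 2, 5, 11

2, 5, 11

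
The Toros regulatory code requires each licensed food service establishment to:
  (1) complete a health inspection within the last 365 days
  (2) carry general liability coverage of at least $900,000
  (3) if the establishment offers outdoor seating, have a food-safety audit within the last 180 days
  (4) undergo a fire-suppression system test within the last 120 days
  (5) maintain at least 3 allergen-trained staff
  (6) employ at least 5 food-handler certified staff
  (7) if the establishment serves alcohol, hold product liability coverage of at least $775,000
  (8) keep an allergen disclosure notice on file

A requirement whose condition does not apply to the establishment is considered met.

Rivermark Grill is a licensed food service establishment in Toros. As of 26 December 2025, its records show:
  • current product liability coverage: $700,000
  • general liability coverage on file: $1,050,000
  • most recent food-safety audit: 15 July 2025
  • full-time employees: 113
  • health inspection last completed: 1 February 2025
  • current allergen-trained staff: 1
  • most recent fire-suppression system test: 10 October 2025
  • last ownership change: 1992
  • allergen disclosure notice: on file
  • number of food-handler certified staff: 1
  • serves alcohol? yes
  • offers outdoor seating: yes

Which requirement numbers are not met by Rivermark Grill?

1. health inspection 328 days ago vs limit 365 → met
2. general liability coverage $1,050,000 ≥ $900,000 → met
3. condition 'offers outdoor seating' holds; food-safety audit 164 days ago vs limit 180 → met
4. fire-suppression system test 77 days ago vs limit 120 → met
5. allergen-trained staff 1 < 3 → not met
6. food-handler certified staff 1 < 5 → not met
7. condition 'serves alcohol' holds; product liability coverage $700,000 < $775,000 → not met
8. allergen disclosure notice present → met
Not met: 5, 6, 7

5, 6, 7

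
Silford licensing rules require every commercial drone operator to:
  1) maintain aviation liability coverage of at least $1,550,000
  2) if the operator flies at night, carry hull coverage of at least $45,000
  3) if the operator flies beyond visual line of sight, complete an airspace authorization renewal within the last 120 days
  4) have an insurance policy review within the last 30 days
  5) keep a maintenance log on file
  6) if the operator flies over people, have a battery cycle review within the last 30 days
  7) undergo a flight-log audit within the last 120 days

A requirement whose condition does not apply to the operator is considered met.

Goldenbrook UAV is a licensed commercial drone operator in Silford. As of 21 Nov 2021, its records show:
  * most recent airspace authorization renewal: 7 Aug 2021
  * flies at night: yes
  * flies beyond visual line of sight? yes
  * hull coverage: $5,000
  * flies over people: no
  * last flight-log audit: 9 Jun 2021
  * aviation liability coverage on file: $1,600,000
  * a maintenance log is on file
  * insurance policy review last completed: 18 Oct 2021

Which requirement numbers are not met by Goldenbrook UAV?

1. aviation liability coverage $1,600,000 ≥ $1,550,000 → met
2. condition 'flies at night' holds; hull coverage $5,000 < $45,000 → not met
3. condition 'flies beyond visual line of sight' holds; airspace authorization renewal 106 days ago vs limit 120 → met
4. insurance policy review 34 days ago vs limit 30 → not met
5. maintenance log present → met
6. condition 'flies over people' does not hold → requirement n/a → met
7. flight-log audit 165 days ago vs limit 120 → not met
Not met: 2, 4, 7

2, 4, 7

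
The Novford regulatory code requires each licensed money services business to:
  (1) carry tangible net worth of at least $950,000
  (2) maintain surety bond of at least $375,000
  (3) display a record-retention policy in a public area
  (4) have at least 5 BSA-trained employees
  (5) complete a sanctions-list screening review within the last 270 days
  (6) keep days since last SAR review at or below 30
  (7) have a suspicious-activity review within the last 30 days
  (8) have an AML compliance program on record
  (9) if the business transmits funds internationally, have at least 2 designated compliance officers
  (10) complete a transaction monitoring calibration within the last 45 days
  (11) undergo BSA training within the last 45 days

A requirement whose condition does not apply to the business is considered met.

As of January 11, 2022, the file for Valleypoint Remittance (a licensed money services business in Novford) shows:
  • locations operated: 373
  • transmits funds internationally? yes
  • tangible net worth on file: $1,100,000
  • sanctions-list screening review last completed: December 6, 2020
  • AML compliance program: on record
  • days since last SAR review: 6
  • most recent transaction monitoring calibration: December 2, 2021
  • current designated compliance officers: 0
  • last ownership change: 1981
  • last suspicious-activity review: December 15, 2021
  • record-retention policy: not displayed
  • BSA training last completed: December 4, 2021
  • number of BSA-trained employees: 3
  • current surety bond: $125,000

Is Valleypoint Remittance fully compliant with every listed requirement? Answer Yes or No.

No

1. tangible net worth $1,100,000 ≥ $950,000 → met
2. surety bond $125,000 < $375,000 → not met
3. record-retention policy absent → not met
4. BSA-trained employees 3 < 5 → not met
5. sanctions-list screening review 401 days ago vs limit 270 → not met
6. days since last SAR review 6 ≤ 30 → met
7. suspicious-activity review 27 days ago vs limit 30 → met
8. AML compliance program present → met
9. condition 'transmits funds internationally' holds; designated compliance officers 0 < 2 → not met
10. transaction monitoring calibration 40 days ago vs limit 45 → met
11. BSA training 38 days ago vs limit 45 → met
Not met: 2, 3, 4, 5, 9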